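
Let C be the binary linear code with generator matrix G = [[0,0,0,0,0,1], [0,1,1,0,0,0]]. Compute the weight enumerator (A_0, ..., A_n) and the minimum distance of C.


Weight distribution: A_0 = 1, A_1 = 1, A_2 = 1, A_3 = 1. Minimum distance d = 1.

Enumerate all 2^2 = 4 messages m ∈ F_2^2.
For each, compute codeword c = mG in F_2^6, then tally its weight.
  m = 00 → c = 000000, weight = 0.
  m = 10 → c = 000001, weight = 1.
  m = 01 → c = 011000, weight = 2.
  m = 11 → c = 011001, weight = 3.
Tally weights:
  weight 0: 1 codewords.
  weight 1: 1 codewords.
  weight 2: 1 codewords.
  weight 3: 1 codewords.
Minimum distance d = smallest w > 0 with A_w > 0 = 1.
Sanity: Σ A_w = 4 = 2^2 = 4 ✓.


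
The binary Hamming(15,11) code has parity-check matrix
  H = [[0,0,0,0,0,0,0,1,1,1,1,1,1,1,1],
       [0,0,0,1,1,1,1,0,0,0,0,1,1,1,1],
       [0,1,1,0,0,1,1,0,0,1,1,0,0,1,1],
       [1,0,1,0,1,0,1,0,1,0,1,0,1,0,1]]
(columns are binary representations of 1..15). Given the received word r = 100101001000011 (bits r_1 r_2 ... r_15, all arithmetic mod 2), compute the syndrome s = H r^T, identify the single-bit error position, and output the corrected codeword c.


s = (1, 0, 1, 1)^T, error position = 11, corrected codeword c = 100101001010011

Compute s = H r^T mod 2 one row at a time:
  s_1 = 0 + 1 + 0 + 0 + 0 + 0 + 1 + 1 = 3 ≡ 1 (mod 2).
  s_2 = 1 + 0 + 1 + 0 + 0 + 0 + 1 + 1 = 4 ≡ 0 (mod 2).
  s_3 = 0 + 0 + 1 + 0 + 0 + 0 + 1 + 1 = 3 ≡ 1 (mod 2).
  s_4 = 1 + 0 + 0 + 0 + 1 + 0 + 0 + 1 = 3 ≡ 1 (mod 2).
s = (1, 0, 1, 1)^T — this equals column 11 of H (binary 1011), so error is at position 11.
Correct: flip bit 11 of r = 100101001000011 to get c = 100101001010011.


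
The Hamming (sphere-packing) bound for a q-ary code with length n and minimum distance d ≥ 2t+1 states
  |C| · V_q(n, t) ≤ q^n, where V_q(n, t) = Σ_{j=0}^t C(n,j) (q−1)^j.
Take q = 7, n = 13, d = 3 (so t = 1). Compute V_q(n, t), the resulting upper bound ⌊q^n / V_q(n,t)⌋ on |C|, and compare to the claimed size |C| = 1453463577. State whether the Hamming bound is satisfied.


V_q(n, t) = 79, q^n = 96889010407, Hamming bound = 1226443169, |C| = 1453463577 > bound (violated).

Step 1: Compute V_q(n, t) = Σ_{j=0}^1 C(n, j) (q−1)^j.
  j = 0: C(13,0)·(6)^0 = 1·1 = 1.
  j = 1: C(13,1)·(6)^1 = 13·6 = 78.
  V_q(n, t) = 1 + 78 = 79.
Step 2: q^n = 7^13 = 96889010407.
Step 3: Hamming bound ⌊q^n / V_q(n,t)⌋ = ⌊96889010407/79⌋ = 1226443169.
Step 4: Compare |C| = 1453463577 to 1226443169: violated.
The claimed |C| lies above the Hamming bound, so no 7-ary code of length 13 with d ≥ 3 can have 1453463577 codewords.


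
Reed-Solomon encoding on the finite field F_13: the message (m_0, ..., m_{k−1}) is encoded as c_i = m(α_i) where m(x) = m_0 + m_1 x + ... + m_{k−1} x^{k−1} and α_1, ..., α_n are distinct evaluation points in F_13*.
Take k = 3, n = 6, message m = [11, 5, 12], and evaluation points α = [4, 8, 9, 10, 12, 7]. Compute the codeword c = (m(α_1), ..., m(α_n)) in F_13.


c = [2, 0, 1, 0, 5, 10]

Message polynomial: m(x) = 11 + 5·x + 12·x^2 (mod 13).
For each evaluation point α_i, compute m(α_i) mod 13:
  α_1 = 4: Horner steps 12 → 1 → 2, so m(4) = 2.
  α_2 = 8: Horner steps 12 → 10 → 0, so m(8) = 0.
  α_3 = 9: Horner steps 12 → 9 → 1, so m(9) = 1.
  α_4 = 10: Horner steps 12 → 8 → 0, so m(10) = 0.
  α_5 = 12: Horner steps 12 → 6 → 5, so m(12) = 5.
  α_6 = 7: Horner steps 12 → 11 → 10, so m(7) = 10.
Codeword c = [2, 0, 1, 0, 5, 10] ∈ F_13^6.


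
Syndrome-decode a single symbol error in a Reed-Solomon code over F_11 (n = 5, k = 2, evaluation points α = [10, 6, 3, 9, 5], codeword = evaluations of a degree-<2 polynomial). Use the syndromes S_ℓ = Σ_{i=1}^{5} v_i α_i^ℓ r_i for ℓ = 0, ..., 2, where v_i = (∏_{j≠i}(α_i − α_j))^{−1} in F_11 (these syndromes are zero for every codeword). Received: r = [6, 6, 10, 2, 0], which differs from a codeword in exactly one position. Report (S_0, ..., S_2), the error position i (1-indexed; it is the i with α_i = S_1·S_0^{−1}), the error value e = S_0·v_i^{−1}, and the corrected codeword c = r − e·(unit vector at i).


S = (8, 3, 8), error at position 1, error magnitude e = 9, c = [8, 6, 10, 2, 0].

Step 1: column multipliers v_i = (∏_{j≠i}(α_i − α_j))^{−1} mod 11.
  i = 1 (α = 10): (10−6)(10−3)(10−9)(10−5) = 4·7·1·5 = 140 ≡ 8, so v_1 = 8^{−1} = 7 (mod 11).
  i = 2 (α = 6): (6−10)(6−3)(6−9)(6−5) = (−4)·3·(−3)·1 = 36 ≡ 3, so v_2 = 3^{−1} = 4 (mod 11).
  i = 3 (α = 3): (3−10)(3−6)(3−9)(3−5) = (−7)·(−3)·(−6)·(−2) = 252 ≡ 10, so v_3 = 10^{−1} = 10 (mod 11).
  i = 4 (α = 9): (9−10)(9−6)(9−3)(9−5) = (−1)·3·6·4 = −72 ≡ 5, so v_4 = 5^{−1} = 9 (mod 11).
  i = 5 (α = 5): (5−10)(5−6)(5−3)(5−9) = (−5)·(−1)·2·(−4) = −40 ≡ 4, so v_5 = 4^{−1} = 3 (mod 11).
  v = [7, 4, 10, 9, 3].
Step 2: syndromes of r = [6, 6, 10, 2, 0] (all sums mod 11).
  S_0 = Σ v_i r_i = 7·6 + 4·6 + 10·10 + 9·2 + 3·0 = 184 ≡ 8.
  S_1 = Σ v_i α_i r_i = 7·10·6 + 4·6·6 + 10·3·10 + 9·9·2 + 3·5·0 = 1026 ≡ 3.
  α_i^2 mod 11 = [1, 3, 9, 4, 3].
  S_2 = Σ v_i α_i^2 r_i = 7·1·6 + 4·3·6 + 10·9·10 + 9·4·2 + 3·3·0 = 1086 ≡ 8.
  S = (8, 3, 8) ≠ 0, so r is not a codeword (an error is present).
Step 3: locate the error. For a single error e at position i, S_ℓ = v_i·e·α_i^ℓ, so α_err = S_1/S_0.
  S_0^{−1} = 8^{−1} = 7 (mod 11), so α_err = 3·7 = 21 ≡ 10 = α_1. Error position i = 1.
  Consistency check: S_2/S_1 = 8·4 = 32 ≡ 10 = α_err ✓ (single-error assumption holds).
Step 4: error magnitude e = S_0/v_1 = S_0·∏_{j≠1}(α_1 − α_j) = 8·8 = 64 ≡ 9 (mod 11).
Step 5: correct position 1: c_1 = r_1 − e = 6 − 9 ≡ 8 (mod 11). Hence c = [8, 6, 10, 2, 0].
  Check: interpolating c through the α_i gives m(x) = 3 + 6·x (degree < 2) with m(α_i) = c_i for every i, so c is indeed a codeword.


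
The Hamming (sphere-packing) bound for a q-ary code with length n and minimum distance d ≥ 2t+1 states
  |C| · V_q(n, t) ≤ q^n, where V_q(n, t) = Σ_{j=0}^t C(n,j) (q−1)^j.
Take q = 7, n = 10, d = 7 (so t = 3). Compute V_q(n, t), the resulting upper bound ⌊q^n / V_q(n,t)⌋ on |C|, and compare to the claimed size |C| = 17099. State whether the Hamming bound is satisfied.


V_q(n, t) = 27601, q^n = 282475249, Hamming bound = 10234, |C| = 17099 > bound (violated).

Step 1: Compute V_q(n, t) = Σ_{j=0}^3 C(n, j) (q−1)^j.
  j = 0: C(10,0)·(6)^0 = 1·1 = 1.
  j = 1: C(10,1)·(6)^1 = 10·6 = 60.
  j = 2: C(10,2)·(6)^2 = 45·36 = 1620.
  j = 3: C(10,3)·(6)^3 = 120·216 = 25920.
  V_q(n, t) = 1 + 60 + 1620 + 25920 = 27601.
Step 2: q^n = 7^10 = 282475249.
Step 3: Hamming bound ⌊q^n / V_q(n,t)⌋ = ⌊282475249/27601⌋ = 10234.
Step 4: Compare |C| = 17099 to 10234: violated.
The claimed |C| lies above the Hamming bound, so no 7-ary code of length 10 with d ≥ 7 can have 17099 codewords.


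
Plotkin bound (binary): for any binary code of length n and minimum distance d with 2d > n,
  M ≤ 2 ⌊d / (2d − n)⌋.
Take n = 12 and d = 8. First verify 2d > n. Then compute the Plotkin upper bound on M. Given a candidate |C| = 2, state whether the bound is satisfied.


Plotkin bound M ≤ 4; given |C| = 2 ≤ bound (satisfied).

Check applicability: 2d = 16, n = 12.
2d − n = 4 > 0, so Plotkin applies.
Compute d/(2d−n) = 8/4 ≈ 2.0000.
⌊d/(2d−n)⌋ = 2.
Plotkin bound: M ≤ 2·2 = 4.
Given |C| = 2, check: satisfied.
This |C| is below the Plotkin bound.


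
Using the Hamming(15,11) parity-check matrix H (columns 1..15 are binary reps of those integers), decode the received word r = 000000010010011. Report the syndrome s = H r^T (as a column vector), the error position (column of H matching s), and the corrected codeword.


s = (0, 0, 1, 0)^T, error position = 2, corrected codeword c = 010000010010011

Compute s = H r^T mod 2 one row at a time:
  s_1 = 1 + 0 + 0 + 1 + 0 + 0 + 1 + 1 = 4 ≡ 0 (mod 2).
  s_2 = 0 + 0 + 0 + 0 + 0 + 0 + 1 + 1 = 2 ≡ 0 (mod 2).
  s_3 = 0 + 0 + 0 + 0 + 0 + 1 + 1 + 1 = 3 ≡ 1 (mod 2).
  s_4 = 0 + 0 + 0 + 0 + 0 + 1 + 0 + 1 = 2 ≡ 0 (mod 2).
s = (0, 0, 1, 0)^T — this equals column 2 of H (binary 0010), so error is at position 2.
Correct: flip bit 2 of r = 000000010010011 to get c = 010000010010011.


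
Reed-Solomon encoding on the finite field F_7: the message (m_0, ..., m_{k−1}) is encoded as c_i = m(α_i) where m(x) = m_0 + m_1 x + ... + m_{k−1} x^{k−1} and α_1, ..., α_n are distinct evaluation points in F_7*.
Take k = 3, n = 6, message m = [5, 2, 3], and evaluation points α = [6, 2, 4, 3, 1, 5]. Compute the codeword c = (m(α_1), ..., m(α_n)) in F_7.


c = [6, 0, 5, 3, 3, 6]

Message polynomial: m(x) = 5 + 2·x + 3·x^2 (mod 7).
For each evaluation point α_i, compute m(α_i) mod 7:
  α_1 = 6: Horner steps 3 → 6 → 6, so m(6) = 6.
  α_2 = 2: Horner steps 3 → 1 → 0, so m(2) = 0.
  α_3 = 4: Horner steps 3 → 0 → 5, so m(4) = 5.
  α_4 = 3: Horner steps 3 → 4 → 3, so m(3) = 3.
  α_5 = 1: Horner steps 3 → 5 → 3, so m(1) = 3.
  α_6 = 5: Horner steps 3 → 3 → 6, so m(5) = 6.
Codeword c = [6, 0, 5, 3, 3, 6] ∈ F_7^6.


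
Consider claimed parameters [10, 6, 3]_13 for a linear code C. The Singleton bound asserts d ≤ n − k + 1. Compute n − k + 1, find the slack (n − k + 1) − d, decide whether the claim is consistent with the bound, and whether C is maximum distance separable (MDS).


Singleton RHS = n − k + 1 = 5, slack = 2, bound satisfied, not MDS.

Singleton bound: d ≤ n − k + 1.
Here n = 10, k = 6, so n − k + 1 = 5.
Given d = 3, check d ≤ 5: YES.
Slack = (n − k + 1) − d = 2.
The code is NOT MDS (slack = 2 > 0).
Description: the claimed parameters are [10, 6, 3]_13; such a code would be non-MDS.


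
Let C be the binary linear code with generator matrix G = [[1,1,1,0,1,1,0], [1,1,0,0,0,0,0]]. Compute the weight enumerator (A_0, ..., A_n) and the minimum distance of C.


Weight distribution: A_0 = 1, A_2 = 1, A_3 = 1, A_5 = 1. Minimum distance d = 2.

Enumerate all 2^2 = 4 messages m ∈ F_2^2.
For each, compute codeword c = mG in F_2^7, then tally its weight.
  m = 00 → c = 0000000, weight = 0.
  m = 10 → c = 1110110, weight = 5.
  m = 01 → c = 1100000, weight = 2.
  m = 11 → c = 0010110, weight = 3.
Tally weights:
  weight 0: 1 codewords.
  weight 2: 1 codewords.
  weight 3: 1 codewords.
  weight 5: 1 codewords.
Minimum distance d = smallest w > 0 with A_w > 0 = 2.
Sanity: Σ A_w = 4 = 2^2 = 4 ✓.


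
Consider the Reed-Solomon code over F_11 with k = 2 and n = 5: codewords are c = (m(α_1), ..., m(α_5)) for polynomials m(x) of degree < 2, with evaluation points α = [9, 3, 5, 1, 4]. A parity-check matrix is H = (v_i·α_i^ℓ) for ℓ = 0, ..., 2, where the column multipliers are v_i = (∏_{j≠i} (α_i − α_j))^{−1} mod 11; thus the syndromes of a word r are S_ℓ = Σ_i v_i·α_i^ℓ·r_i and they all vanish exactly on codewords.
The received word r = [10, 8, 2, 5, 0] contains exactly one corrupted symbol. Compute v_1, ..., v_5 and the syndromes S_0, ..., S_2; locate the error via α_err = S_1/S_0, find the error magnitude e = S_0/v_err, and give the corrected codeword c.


S = (6, 7, 10), error at position 2, error magnitude e = 10, c = [10, 9, 2, 5, 0].

Step 1: column multipliers v_i = (∏_{j≠i}(α_i − α_j))^{−1} mod 11.
  i = 1 (α = 9): (9−3)(9−5)(9−1)(9−4) = 6·4·8·5 = 960 ≡ 3, so v_1 = 3^{−1} = 4 (mod 11).
  i = 2 (α = 3): (3−9)(3−5)(3−1)(3−4) = (−6)·(−2)·2·(−1) = −24 ≡ 9, so v_2 = 9^{−1} = 5 (mod 11).
  i = 3 (α = 5): (5−9)(5−3)(5−1)(5−4) = (−4)·2·4·1 = −32 ≡ 1, so v_3 = 1^{−1} = 1 (mod 11).
  i = 4 (α = 1): (1−9)(1−3)(1−5)(1−4) = (−8)·(−2)·(−4)·(−3) = 192 ≡ 5, so v_4 = 5^{−1} = 9 (mod 11).
  i = 5 (α = 4): (4−9)(4−3)(4−5)(4−1) = (−5)·1·(−1)·3 = 15 ≡ 4, so v_5 = 4^{−1} = 3 (mod 11).
  v = [4, 5, 1, 9, 3].
Step 2: syndromes of r = [10, 8, 2, 5, 0] (all sums mod 11).
  S_0 = Σ v_i r_i = 4·10 + 5·8 + 1·2 + 9·5 + 3·0 = 127 ≡ 6.
  S_1 = Σ v_i α_i r_i = 4·9·10 + 5·3·8 + 1·5·2 + 9·1·5 + 3·4·0 = 535 ≡ 7.
  α_i^2 mod 11 = [4, 9, 3, 1, 5].
  S_2 = Σ v_i α_i^2 r_i = 4·4·10 + 5·9·8 + 1·3·2 + 9·1·5 + 3·5·0 = 571 ≡ 10.
  S = (6, 7, 10) ≠ 0, so r is not a codeword (an error is present).
Step 3: locate the error. For a single error e at position i, S_ℓ = v_i·e·α_i^ℓ, so α_err = S_1/S_0.
  S_0^{−1} = 6^{−1} = 2 (mod 11), so α_err = 7·2 = 14 ≡ 3 = α_2. Error position i = 2.
  Consistency check: S_2/S_1 = 10·8 = 80 ≡ 3 = α_err ✓ (single-error assumption holds).
Step 4: error magnitude e = S_0/v_2 = S_0·∏_{j≠2}(α_2 − α_j) = 6·9 = 54 ≡ 10 (mod 11).
Step 5: correct position 2: c_2 = r_2 − e = 8 − 10 ≡ 9 (mod 11). Hence c = [10, 9, 2, 5, 0].
  Check: interpolating c through the α_i gives m(x) = 3 + 2·x (degree < 2) with m(α_i) = c_i for every i, so c is indeed a codeword.


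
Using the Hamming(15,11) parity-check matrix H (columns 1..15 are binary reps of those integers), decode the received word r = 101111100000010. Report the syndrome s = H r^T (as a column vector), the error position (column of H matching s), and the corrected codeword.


s = (1, 1, 0, 0)^T, error position = 12, corrected codeword c = 101111100001010

Compute s = H r^T mod 2 one row at a time:
  s_1 = 0 + 0 + 0 + 0 + 0 + 0 + 1 + 0 = 1 ≡ 1 (mod 2).
  s_2 = 1 + 1 + 1 + 1 + 0 + 0 + 1 + 0 = 5 ≡ 1 (mod 2).
  s_3 = 0 + 1 + 1 + 1 + 0 + 0 + 1 + 0 = 4 ≡ 0 (mod 2).
  s_4 = 1 + 1 + 1 + 1 + 0 + 0 + 0 + 0 = 4 ≡ 0 (mod 2).
s = (1, 1, 0, 0)^T — this equals column 12 of H (binary 1100), so error is at position 12.
Correct: flip bit 12 of r = 101111100000010 to get c = 101111100001010.


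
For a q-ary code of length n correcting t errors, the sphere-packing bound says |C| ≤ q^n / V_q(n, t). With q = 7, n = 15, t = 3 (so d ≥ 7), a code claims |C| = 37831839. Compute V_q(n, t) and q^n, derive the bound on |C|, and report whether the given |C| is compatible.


V_q(n, t) = 102151, q^n = 4747561509943, Hamming bound = 46475918, |C| = 37831839 ≤ bound (satisfied).

Step 1: Compute V_q(n, t) = Σ_{j=0}^3 C(n, j) (q−1)^j.
  j = 0: C(15,0)·(6)^0 = 1·1 = 1.
  j = 1: C(15,1)·(6)^1 = 15·6 = 90.
  j = 2: C(15,2)·(6)^2 = 105·36 = 3780.
  j = 3: C(15,3)·(6)^3 = 455·216 = 98280.
  V_q(n, t) = 1 + 90 + 3780 + 98280 = 102151.
Step 2: q^n = 7^15 = 4747561509943.
Step 3: Hamming bound ⌊q^n / V_q(n,t)⌋ = ⌊4747561509943/102151⌋ = 46475918.
Step 4: Compare |C| = 37831839 to 46475918: satisfied.
The claimed |C| lies below the Hamming bound.


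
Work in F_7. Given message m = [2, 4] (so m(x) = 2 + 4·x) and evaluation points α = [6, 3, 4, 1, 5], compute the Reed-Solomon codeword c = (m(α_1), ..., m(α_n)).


c = [5, 0, 4, 6, 1]

Message polynomial: m(x) = 2 + 4·x (mod 7).
For each evaluation point α_i, compute m(α_i) mod 7:
  α_1 = 6: Horner steps 4 → 5, so m(6) = 5.
  α_2 = 3: Horner steps 4 → 0, so m(3) = 0.
  α_3 = 4: Horner steps 4 → 4, so m(4) = 4.
  α_4 = 1: Horner steps 4 → 6, so m(1) = 6.
  α_5 = 5: Horner steps 4 → 1, so m(5) = 1.
Codeword c = [5, 0, 4, 6, 1] ∈ F_7^5.


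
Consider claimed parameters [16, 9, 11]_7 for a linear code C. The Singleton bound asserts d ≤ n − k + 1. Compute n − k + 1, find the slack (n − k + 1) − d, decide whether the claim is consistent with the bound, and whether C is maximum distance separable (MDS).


Singleton RHS = n − k + 1 = 8, slack = -3, bound violated (no such code; not MDS).

Singleton bound: d ≤ n − k + 1.
Here n = 16, k = 9, so n − k + 1 = 8.
Given d = 11, check d ≤ 8: NO.
Slack = (n − k + 1) − d = -3.
The slack is negative: d = 11 exceeds n − k + 1 = 8 by 3, so the Singleton bound is violated and no linear [16, 9, 11]_7 code can exist. In particular it is not MDS (MDS requires d = n − k + 1 exactly).
Description: the claimed parameters are [16, 9, 11]_7; such a code would be impossible (violates the Singleton bound).


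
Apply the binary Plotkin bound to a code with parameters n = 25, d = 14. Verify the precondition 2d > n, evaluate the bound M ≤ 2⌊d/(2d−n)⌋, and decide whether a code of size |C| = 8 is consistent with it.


Plotkin bound M ≤ 8; given |C| = 8 ≤ bound (satisfied).

Check applicability: 2d = 28, n = 25.
2d − n = 3 > 0, so Plotkin applies.
Compute d/(2d−n) = 14/3 ≈ 4.6667.
⌊d/(2d−n)⌋ = 4.
Plotkin bound: M ≤ 2·4 = 8.
Given |C| = 8, check: satisfied.
This |C| is at the Plotkin bound.


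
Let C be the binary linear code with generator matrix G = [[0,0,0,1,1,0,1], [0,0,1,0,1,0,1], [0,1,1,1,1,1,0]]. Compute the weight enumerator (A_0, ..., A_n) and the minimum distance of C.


Weight distribution: A_0 = 1, A_2 = 1, A_3 = 3, A_4 = 2, A_5 = 1. Minimum distance d = 2.

Enumerate all 2^3 = 8 messages m ∈ F_2^3.
For each, compute codeword c = mG in F_2^7, then tally its weight.
  m = 000 → c = 0000000, weight = 0.
  m = 100 → c = 0001101, weight = 3.
  m = 010 → c = 0010101, weight = 3.
  m = 110 → c = 0011000, weight = 2.
  m = 001 → c = 0111110, weight = 5.
  m = 101 → c = 0110011, weight = 4.
  m = 011 → c = 0101011, weight = 4.
  m = 111 → c = 0100110, weight = 3.
Tally weights:
  weight 0: 1 codewords.
  weight 2: 1 codewords.
  weight 3: 3 codewords.
  weight 4: 2 codewords.
  weight 5: 1 codewords.
Minimum distance d = smallest w > 0 with A_w > 0 = 2.
Sanity: Σ A_w = 8 = 2^3 = 8 ✓.


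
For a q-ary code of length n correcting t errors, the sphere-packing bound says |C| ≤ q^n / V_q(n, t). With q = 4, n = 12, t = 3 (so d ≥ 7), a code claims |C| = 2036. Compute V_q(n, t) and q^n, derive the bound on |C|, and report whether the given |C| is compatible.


V_q(n, t) = 6571, q^n = 16777216, Hamming bound = 2553, |C| = 2036 ≤ bound (satisfied).

Step 1: Compute V_q(n, t) = Σ_{j=0}^3 C(n, j) (q−1)^j.
  j = 0: C(12,0)·(3)^0 = 1·1 = 1.
  j = 1: C(12,1)·(3)^1 = 12·3 = 36.
  j = 2: C(12,2)·(3)^2 = 66·9 = 594.
  j = 3: C(12,3)·(3)^3 = 220·27 = 5940.
  V_q(n, t) = 1 + 36 + 594 + 5940 = 6571.
Step 2: q^n = 4^12 = 16777216.
Step 3: Hamming bound ⌊q^n / V_q(n,t)⌋ = ⌊16777216/6571⌋ = 2553.
Step 4: Compare |C| = 2036 to 2553: satisfied.
The claimed |C| lies below the Hamming bound.


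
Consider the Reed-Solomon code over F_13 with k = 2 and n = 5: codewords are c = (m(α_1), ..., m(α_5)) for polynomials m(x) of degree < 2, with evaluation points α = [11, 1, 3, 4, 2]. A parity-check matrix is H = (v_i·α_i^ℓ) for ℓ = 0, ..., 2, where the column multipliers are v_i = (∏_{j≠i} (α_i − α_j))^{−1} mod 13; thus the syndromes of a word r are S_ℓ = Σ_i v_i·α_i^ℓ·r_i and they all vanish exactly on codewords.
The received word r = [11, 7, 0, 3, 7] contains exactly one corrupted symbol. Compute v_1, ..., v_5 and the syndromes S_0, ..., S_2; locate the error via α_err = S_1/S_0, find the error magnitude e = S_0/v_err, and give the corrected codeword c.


S = (11, 9, 5), error at position 5, error magnitude e = 10, c = [11, 7, 0, 3, 10].

Step 1: column multipliers v_i = (∏_{j≠i}(α_i − α_j))^{−1} mod 13.
  i = 1 (α = 11): (11−1)(11−3)(11−4)(11−2) = 10·8·7·9 = 5040 ≡ 9, so v_1 = 9^{−1} = 3 (mod 13).
  i = 2 (α = 1): (1−11)(1−3)(1−4)(1−2) = (−10)·(−2)·(−3)·(−1) = 60 ≡ 8, so v_2 = 8^{−1} = 5 (mod 13).
  i = 3 (α = 3): (3−11)(3−1)(3−4)(3−2) = (−8)·2·(−1)·1 = 16 ≡ 3, so v_3 = 3^{−1} = 9 (mod 13).
  i = 4 (α = 4): (4−11)(4−1)(4−3)(4−2) = (−7)·3·1·2 = −42 ≡ 10, so v_4 = 10^{−1} = 4 (mod 13).
  i = 5 (α = 2): (2−11)(2−1)(2−3)(2−4) = (−9)·1·(−1)·(−2) = −18 ≡ 8, so v_5 = 8^{−1} = 5 (mod 13).
  v = [3, 5, 9, 4, 5].
Step 2: syndromes of r = [11, 7, 0, 3, 7] (all sums mod 13).
  S_0 = Σ v_i r_i = 3·11 + 5·7 + 9·0 + 4·3 + 5·7 = 115 ≡ 11.
  S_1 = Σ v_i α_i r_i = 3·11·11 + 5·1·7 + 9·3·0 + 4·4·3 + 5·2·7 = 516 ≡ 9.
  α_i^2 mod 13 = [4, 1, 9, 3, 4].
  S_2 = Σ v_i α_i^2 r_i = 3·4·11 + 5·1·7 + 9·9·0 + 4·3·3 + 5·4·7 = 343 ≡ 5.
  S = (11, 9, 5) ≠ 0, so r is not a codeword (an error is present).
Step 3: locate the error. For a single error e at position i, S_ℓ = v_i·e·α_i^ℓ, so α_err = S_1/S_0.
  S_0^{−1} = 11^{−1} = 6 (mod 13), so α_err = 9·6 = 54 ≡ 2 = α_5. Error position i = 5.
  Consistency check: S_2/S_1 = 5·3 = 15 ≡ 2 = α_err ✓ (single-error assumption holds).
Step 4: error magnitude e = S_0/v_5 = S_0·∏_{j≠5}(α_5 − α_j) = 11·8 = 88 ≡ 10 (mod 13).
Step 5: correct position 5: c_5 = r_5 − e = 7 − 10 ≡ 10 (mod 13). Hence c = [11, 7, 0, 3, 10].
  Check: interpolating c through the α_i gives m(x) = 4 + 3·x (degree < 2) with m(α_i) = c_i for every i, so c is indeed a codeword.


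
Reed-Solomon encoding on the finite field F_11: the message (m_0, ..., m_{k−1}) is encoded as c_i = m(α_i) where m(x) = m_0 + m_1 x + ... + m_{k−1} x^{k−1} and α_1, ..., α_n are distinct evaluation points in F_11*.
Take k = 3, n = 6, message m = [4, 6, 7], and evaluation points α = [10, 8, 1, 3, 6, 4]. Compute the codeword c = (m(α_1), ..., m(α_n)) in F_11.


c = [5, 5, 6, 8, 6, 8]

Message polynomial: m(x) = 4 + 6·x + 7·x^2 (mod 11).
For each evaluation point α_i, compute m(α_i) mod 11:
  α_1 = 10: Horner steps 7 → 10 → 5, so m(10) = 5.
  α_2 = 8: Horner steps 7 → 7 → 5, so m(8) = 5.
  α_3 = 1: Horner steps 7 → 2 → 6, so m(1) = 6.
  α_4 = 3: Horner steps 7 → 5 → 8, so m(3) = 8.
  α_5 = 6: Horner steps 7 → 4 → 6, so m(6) = 6.
  α_6 = 4: Horner steps 7 → 1 → 8, so m(4) = 8.
Codeword c = [5, 5, 6, 8, 6, 8] ∈ F_11^6.


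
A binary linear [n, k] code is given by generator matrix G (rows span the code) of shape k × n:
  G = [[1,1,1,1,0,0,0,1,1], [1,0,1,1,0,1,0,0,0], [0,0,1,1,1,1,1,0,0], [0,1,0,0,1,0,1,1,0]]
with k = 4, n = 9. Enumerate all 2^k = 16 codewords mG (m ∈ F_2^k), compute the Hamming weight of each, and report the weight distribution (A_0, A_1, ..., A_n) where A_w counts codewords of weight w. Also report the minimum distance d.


Weight distribution: A_0 = 1, A_3 = 4, A_4 = 4, A_5 = 2, A_6 = 2, A_7 = 2, A_8 = 1. Minimum distance d = 3.

Enumerate all 2^4 = 16 messages m ∈ F_2^4.
For each, compute codeword c = mG in F_2^9, then tally its weight.
  m = 0000 → c = 000000000, weight = 0.
  m = 1000 → c = 111100011, weight = 6.
  m = 0100 → c = 101101000, weight = 4.
  m = 1100 → c = 010001011, weight = 4.
  m = 0010 → c = 001111100, weight = 5.
  m = 1010 → c = 110011111, weight = 7.
  m = 0110 → c = 100010100, weight = 3.
  m = 1110 → c = 011110111, weight = 7.
  m = 0001 → c = 010010110, weight = 4.
  m = 1001 → c = 101110101, weight = 6.
  m = 0101 → c = 111111110, weight = 8.
  m = 1101 → c = 000011101, weight = 4.
  m = 0011 → c = 011101010, weight = 5.
  m = 1011 → c = 100001001, weight = 3.
  m = 0111 → c = 110000010, weight = 3.
  m = 1111 → c = 001100001, weight = 3.
Tally weights:
  weight 0: 1 codewords.
  weight 3: 4 codewords.
  weight 4: 4 codewords.
  weight 5: 2 codewords.
  weight 6: 2 codewords.
  weight 7: 2 codewords.
  weight 8: 1 codewords.
Minimum distance d = smallest w > 0 with A_w > 0 = 3.
Sanity: Σ A_w = 16 = 2^4 = 16 ✓.


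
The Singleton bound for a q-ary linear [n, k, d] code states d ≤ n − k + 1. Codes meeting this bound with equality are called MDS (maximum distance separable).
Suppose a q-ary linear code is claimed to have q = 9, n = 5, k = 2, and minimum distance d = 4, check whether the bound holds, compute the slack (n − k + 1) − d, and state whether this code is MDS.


Singleton RHS = n − k + 1 = 4, slack = 0, bound satisfied, MDS.

Singleton bound: d ≤ n − k + 1.
Here n = 5, k = 2, so n − k + 1 = 4.
Given d = 4, check d ≤ 4: YES.
Slack = (n − k + 1) − d = 0.
The code is MDS (slack = 0).
Description: the claimed parameters are [5, 2, 4]_9; such a code would be MDS (meets Singleton bound).


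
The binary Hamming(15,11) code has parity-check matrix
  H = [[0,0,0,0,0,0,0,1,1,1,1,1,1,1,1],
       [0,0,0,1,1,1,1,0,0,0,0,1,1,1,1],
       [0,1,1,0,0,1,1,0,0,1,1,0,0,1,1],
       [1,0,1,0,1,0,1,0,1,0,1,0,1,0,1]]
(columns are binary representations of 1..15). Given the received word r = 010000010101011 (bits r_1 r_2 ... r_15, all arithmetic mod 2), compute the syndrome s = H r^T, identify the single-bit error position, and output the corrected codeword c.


s = (1, 1, 0, 1)^T, error position = 13, corrected codeword c = 010000010101111

Compute s = H r^T mod 2 one row at a time:
  s_1 = 1 + 0 + 1 + 0 + 1 + 0 + 1 + 1 = 5 ≡ 1 (mod 2).
  s_2 = 0 + 0 + 0 + 0 + 1 + 0 + 1 + 1 = 3 ≡ 1 (mod 2).
  s_3 = 1 + 0 + 0 + 0 + 1 + 0 + 1 + 1 = 4 ≡ 0 (mod 2).
  s_4 = 0 + 0 + 0 + 0 + 0 + 0 + 0 + 1 = 1 ≡ 1 (mod 2).
s = (1, 1, 0, 1)^T — this equals column 13 of H (binary 1101), so error is at position 13.
Correct: flip bit 13 of r = 010000010101011 to get c = 010000010101111.


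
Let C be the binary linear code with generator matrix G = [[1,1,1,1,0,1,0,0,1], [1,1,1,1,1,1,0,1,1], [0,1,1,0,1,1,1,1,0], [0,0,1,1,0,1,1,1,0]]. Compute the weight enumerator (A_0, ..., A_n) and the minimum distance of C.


Weight distribution: A_0 = 1, A_2 = 1, A_3 = 2, A_4 = 2, A_5 = 6, A_6 = 3, A_8 = 1. Minimum distance d = 2.

Enumerate all 2^4 = 16 messages m ∈ F_2^4.
For each, compute codeword c = mG in F_2^9, then tally its weight.
  m = 0000 → c = 000000000, weight = 0.
  m = 1000 → c = 111101001, weight = 6.
  m = 0100 → c = 111111011, weight = 8.
  m = 1100 → c = 000010010, weight = 2.
  m = 0010 → c = 011011110, weight = 6.
  m = 1010 → c = 100110111, weight = 6.
  m = 0110 → c = 100100101, weight = 4.
  m = 1110 → c = 011001100, weight = 4.
  m = 0001 → c = 001101110, weight = 5.
  m = 1001 → c = 110000111, weight = 5.
  m = 0101 → c = 110010101, weight = 5.
  m = 1101 → c = 001111100, weight = 5.
  m = 0011 → c = 010110000, weight = 3.
  m = 1011 → c = 101011001, weight = 5.
  m = 0111 → c = 101001011, weight = 5.
  m = 1111 → c = 010100010, weight = 3.
Tally weights:
  weight 0: 1 codewords.
  weight 2: 1 codewords.
  weight 3: 2 codewords.
  weight 4: 2 codewords.
  weight 5: 6 codewords.
  weight 6: 3 codewords.
  weight 8: 1 codewords.
Minimum distance d = smallest w > 0 with A_w > 0 = 2.
Sanity: Σ A_w = 16 = 2^4 = 16 ✓.


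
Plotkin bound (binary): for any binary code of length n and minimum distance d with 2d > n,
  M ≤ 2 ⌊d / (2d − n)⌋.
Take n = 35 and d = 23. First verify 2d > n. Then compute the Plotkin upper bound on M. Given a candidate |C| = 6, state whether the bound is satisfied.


Plotkin bound M ≤ 4; given |C| = 6 > bound (violated).

Check applicability: 2d = 46, n = 35.
2d − n = 11 > 0, so Plotkin applies.
Compute d/(2d−n) = 23/11 ≈ 2.0909.
⌊d/(2d−n)⌋ = 2.
Plotkin bound: M ≤ 2·2 = 4.
Given |C| = 6, check: VIOLATED.
This |C| is above the Plotkin bound, so no binary code with n = 35, d = 23 and 6 codewords exists.


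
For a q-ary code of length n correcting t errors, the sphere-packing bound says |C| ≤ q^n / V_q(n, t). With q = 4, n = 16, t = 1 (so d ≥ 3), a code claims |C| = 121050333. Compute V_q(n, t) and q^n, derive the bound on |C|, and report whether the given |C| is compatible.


V_q(n, t) = 49, q^n = 4294967296, Hamming bound = 87652393, |C| = 121050333 > bound (violated).

Step 1: Compute V_q(n, t) = Σ_{j=0}^1 C(n, j) (q−1)^j.
  j = 0: C(16,0)·(3)^0 = 1·1 = 1.
  j = 1: C(16,1)·(3)^1 = 16·3 = 48.
  V_q(n, t) = 1 + 48 = 49.
Step 2: q^n = 4^16 = 4294967296.
Step 3: Hamming bound ⌊q^n / V_q(n,t)⌋ = ⌊4294967296/49⌋ = 87652393.
Step 4: Compare |C| = 121050333 to 87652393: violated.
The claimed |C| lies above the Hamming bound, so no 4-ary code of length 16 with d ≥ 3 can have 121050333 codewords.


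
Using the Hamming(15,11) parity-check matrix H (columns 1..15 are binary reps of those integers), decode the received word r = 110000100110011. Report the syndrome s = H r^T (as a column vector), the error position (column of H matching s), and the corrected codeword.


s = (0, 1, 0, 0)^T, error position = 4, corrected codeword c = 110100100110011

Compute s = H r^T mod 2 one row at a time:
  s_1 = 0 + 0 + 1 + 1 + 0 + 0 + 1 + 1 = 4 ≡ 0 (mod 2).
  s_2 = 0 + 0 + 0 + 1 + 0 + 0 + 1 + 1 = 3 ≡ 1 (mod 2).
  s_3 = 1 + 0 + 0 + 1 + 1 + 1 + 1 + 1 = 6 ≡ 0 (mod 2).
  s_4 = 1 + 0 + 0 + 1 + 0 + 1 + 0 + 1 = 4 ≡ 0 (mod 2).
s = (0, 1, 0, 0)^T — this equals column 4 of H (binary 0100), so error is at position 4.
Correct: flip bit 4 of r = 110000100110011 to get c = 110100100110011.


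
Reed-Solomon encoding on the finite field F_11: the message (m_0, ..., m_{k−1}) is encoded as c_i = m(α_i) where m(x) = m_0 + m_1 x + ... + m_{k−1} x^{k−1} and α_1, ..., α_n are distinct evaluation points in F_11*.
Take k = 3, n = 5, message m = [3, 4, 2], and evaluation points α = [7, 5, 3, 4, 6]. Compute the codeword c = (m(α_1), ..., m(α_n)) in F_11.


c = [8, 7, 0, 7, 0]

Message polynomial: m(x) = 3 + 4·x + 2·x^2 (mod 11).
For each evaluation point α_i, compute m(α_i) mod 11:
  α_1 = 7: Horner steps 2 → 7 → 8, so m(7) = 8.
  α_2 = 5: Horner steps 2 → 3 → 7, so m(5) = 7.
  α_3 = 3: Horner steps 2 → 10 → 0, so m(3) = 0.
  α_4 = 4: Horner steps 2 → 1 → 7, so m(4) = 7.
  α_5 = 6: Horner steps 2 → 5 → 0, so m(6) = 0.
Codeword c = [8, 7, 0, 7, 0] ∈ F_11^5.


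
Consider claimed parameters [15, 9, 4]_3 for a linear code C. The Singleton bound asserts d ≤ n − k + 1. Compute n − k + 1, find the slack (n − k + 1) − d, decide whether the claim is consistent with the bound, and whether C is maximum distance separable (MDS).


Singleton RHS = n − k + 1 = 7, slack = 3, bound satisfied, not MDS.

Singleton bound: d ≤ n − k + 1.
Here n = 15, k = 9, so n − k + 1 = 7.
Given d = 4, check d ≤ 7: YES.
Slack = (n − k + 1) − d = 3.
The code is NOT MDS (slack = 3 > 0).
Description: the claimed parameters are [15, 9, 4]_3; such a code would be non-MDS.


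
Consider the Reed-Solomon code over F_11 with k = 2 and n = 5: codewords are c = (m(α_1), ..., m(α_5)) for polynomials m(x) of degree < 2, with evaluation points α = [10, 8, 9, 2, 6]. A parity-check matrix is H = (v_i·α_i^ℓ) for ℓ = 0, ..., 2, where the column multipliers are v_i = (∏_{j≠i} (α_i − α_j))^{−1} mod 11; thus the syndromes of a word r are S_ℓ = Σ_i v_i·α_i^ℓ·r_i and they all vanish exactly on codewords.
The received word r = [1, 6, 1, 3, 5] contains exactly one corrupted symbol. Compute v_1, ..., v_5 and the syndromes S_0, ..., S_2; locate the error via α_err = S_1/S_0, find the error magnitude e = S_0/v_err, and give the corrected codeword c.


S = (3, 8, 3), error at position 1, error magnitude e = 5, c = [7, 6, 1, 3, 5].

Step 1: column multipliers v_i = (∏_{j≠i}(α_i − α_j))^{−1} mod 11.
  i = 1 (α = 10): (10−8)(10−9)(10−2)(10−6) = 2·1·8·4 = 64 ≡ 9, so v_1 = 9^{−1} = 5 (mod 11).
  i = 2 (α = 8): (8−10)(8−9)(8−2)(8−6) = (−2)·(−1)·6·2 = 24 ≡ 2, so v_2 = 2^{−1} = 6 (mod 11).
  i = 3 (α = 9): (9−10)(9−8)(9−2)(9−6) = (−1)·1·7·3 = −21 ≡ 1, so v_3 = 1^{−1} = 1 (mod 11).
  i = 4 (α = 2): (2−10)(2−8)(2−9)(2−6) = (−8)·(−6)·(−7)·(−4) = 1344 ≡ 2, so v_4 = 2^{−1} = 6 (mod 11).
  i = 5 (α = 6): (6−10)(6−8)(6−9)(6−2) = (−4)·(−2)·(−3)·4 = −96 ≡ 3, so v_5 = 3^{−1} = 4 (mod 11).
  v = [5, 6, 1, 6, 4].
Step 2: syndromes of r = [1, 6, 1, 3, 5] (all sums mod 11).
  S_0 = Σ v_i r_i = 5·1 + 6·6 + 1·1 + 6·3 + 4·5 = 80 ≡ 3.
  S_1 = Σ v_i α_i r_i = 5·10·1 + 6·8·6 + 1·9·1 + 6·2·3 + 4·6·5 = 503 ≡ 8.
  α_i^2 mod 11 = [1, 9, 4, 4, 3].
  S_2 = Σ v_i α_i^2 r_i = 5·1·1 + 6·9·6 + 1·4·1 + 6·4·3 + 4·3·5 = 465 ≡ 3.
  S = (3, 8, 3) ≠ 0, so r is not a codeword (an error is present).
Step 3: locate the error. For a single error e at position i, S_ℓ = v_i·e·α_i^ℓ, so α_err = S_1/S_0.
  S_0^{−1} = 3^{−1} = 4 (mod 11), so α_err = 8·4 = 32 ≡ 10 = α_1. Error position i = 1.
  Consistency check: S_2/S_1 = 3·7 = 21 ≡ 10 = α_err ✓ (single-error assumption holds).
Step 4: error magnitude e = S_0/v_1 = S_0·∏_{j≠1}(α_1 − α_j) = 3·9 = 27 ≡ 5 (mod 11).
Step 5: correct position 1: c_1 = r_1 − e = 1 − 5 ≡ 7 (mod 11). Hence c = [7, 6, 1, 3, 5].
  Check: interpolating c through the α_i gives m(x) = 2 + 6·x (degree < 2) with m(α_i) = c_i for every i, so c is indeed a codeword.


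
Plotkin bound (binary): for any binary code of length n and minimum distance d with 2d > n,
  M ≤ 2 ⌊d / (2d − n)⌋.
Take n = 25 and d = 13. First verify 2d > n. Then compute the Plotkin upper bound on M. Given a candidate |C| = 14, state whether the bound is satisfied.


Plotkin bound M ≤ 26; given |C| = 14 ≤ bound (satisfied).

Check applicability: 2d = 26, n = 25.
2d − n = 1 > 0, so Plotkin applies.
Compute d/(2d−n) = 13/1 ≈ 13.0000.
⌊d/(2d−n)⌋ = 13.
Plotkin bound: M ≤ 2·13 = 26.
Given |C| = 14, check: satisfied.
This |C| is below the Plotkin bound.


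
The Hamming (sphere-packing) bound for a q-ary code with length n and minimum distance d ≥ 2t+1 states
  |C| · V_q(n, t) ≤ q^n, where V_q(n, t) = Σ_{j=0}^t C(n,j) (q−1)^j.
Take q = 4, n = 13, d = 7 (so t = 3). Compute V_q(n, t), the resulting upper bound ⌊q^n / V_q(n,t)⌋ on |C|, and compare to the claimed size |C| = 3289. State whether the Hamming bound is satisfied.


V_q(n, t) = 8464, q^n = 67108864, Hamming bound = 7928, |C| = 3289 ≤ bound (satisfied).

Step 1: Compute V_q(n, t) = Σ_{j=0}^3 C(n, j) (q−1)^j.
  j = 0: C(13,0)·(3)^0 = 1·1 = 1.
  j = 1: C(13,1)·(3)^1 = 13·3 = 39.
  j = 2: C(13,2)·(3)^2 = 78·9 = 702.
  j = 3: C(13,3)·(3)^3 = 286·27 = 7722.
  V_q(n, t) = 1 + 39 + 702 + 7722 = 8464.
Step 2: q^n = 4^13 = 67108864.
Step 3: Hamming bound ⌊q^n / V_q(n,t)⌋ = ⌊67108864/8464⌋ = 7928.
Step 4: Compare |C| = 3289 to 7928: satisfied.
The claimed |C| lies below the Hamming bound.


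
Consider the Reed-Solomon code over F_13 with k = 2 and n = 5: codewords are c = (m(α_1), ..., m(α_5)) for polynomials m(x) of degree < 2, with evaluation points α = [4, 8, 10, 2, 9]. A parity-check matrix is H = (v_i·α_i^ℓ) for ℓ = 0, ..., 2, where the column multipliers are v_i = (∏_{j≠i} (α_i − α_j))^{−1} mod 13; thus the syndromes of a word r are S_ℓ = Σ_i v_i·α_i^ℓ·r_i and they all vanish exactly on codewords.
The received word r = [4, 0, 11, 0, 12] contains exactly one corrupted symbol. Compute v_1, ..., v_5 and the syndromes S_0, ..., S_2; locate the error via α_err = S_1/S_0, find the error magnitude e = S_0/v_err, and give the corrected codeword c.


S = (8, 3, 6), error at position 4, error magnitude e = 7, c = [4, 0, 11, 6, 12].

Step 1: column multipliers v_i = (∏_{j≠i}(α_i − α_j))^{−1} mod 13.
  i = 1 (α = 4): (4−8)(4−10)(4−2)(4−9) = (−4)·(−6)·2·(−5) = −240 ≡ 7, so v_1 = 7^{−1} = 2 (mod 13).
  i = 2 (α = 8): (8−4)(8−10)(8−2)(8−9) = 4·(−2)·6·(−1) = 48 ≡ 9, so v_2 = 9^{−1} = 3 (mod 13).
  i = 3 (α = 10): (10−4)(10−8)(10−2)(10−9) = 6·2·8·1 = 96 ≡ 5, so v_3 = 5^{−1} = 8 (mod 13).
  i = 4 (α = 2): (2−4)(2−8)(2−10)(2−9) = (−2)·(−6)·(−8)·(−7) = 672 ≡ 9, so v_4 = 9^{−1} = 3 (mod 13).
  i = 5 (α = 9): (9−4)(9−8)(9−10)(9−2) = 5·1·(−1)·7 = −35 ≡ 4, so v_5 = 4^{−1} = 10 (mod 13).
  v = [2, 3, 8, 3, 10].
Step 2: syndromes of r = [4, 0, 11, 0, 12] (all sums mod 13).
  S_0 = Σ v_i r_i = 2·4 + 3·0 + 8·11 + 3·0 + 10·12 = 216 ≡ 8.
  S_1 = Σ v_i α_i r_i = 2·4·4 + 3·8·0 + 8·10·11 + 3·2·0 + 10·9·12 = 1992 ≡ 3.
  α_i^2 mod 13 = [3, 12, 9, 4, 3].
  S_2 = Σ v_i α_i^2 r_i = 2·3·4 + 3·12·0 + 8·9·11 + 3·4·0 + 10·3·12 = 1176 ≡ 6.
  S = (8, 3, 6) ≠ 0, so r is not a codeword (an error is present).
Step 3: locate the error. For a single error e at position i, S_ℓ = v_i·e·α_i^ℓ, so α_err = S_1/S_0.
  S_0^{−1} = 8^{−1} = 5 (mod 13), so α_err = 3·5 = 15 ≡ 2 = α_4. Error position i = 4.
  Consistency check: S_2/S_1 = 6·9 = 54 ≡ 2 = α_err ✓ (single-error assumption holds).
Step 4: error magnitude e = S_0/v_4 = S_0·∏_{j≠4}(α_4 − α_j) = 8·9 = 72 ≡ 7 (mod 13).
Step 5: correct position 4: c_4 = r_4 − e = 0 − 7 ≡ 6 (mod 13). Hence c = [4, 0, 11, 6, 12].
  Check: interpolating c through the α_i gives m(x) = 8 + 12·x (degree < 2) with m(α_i) = c_i for every i, so c is indeed a codeword.


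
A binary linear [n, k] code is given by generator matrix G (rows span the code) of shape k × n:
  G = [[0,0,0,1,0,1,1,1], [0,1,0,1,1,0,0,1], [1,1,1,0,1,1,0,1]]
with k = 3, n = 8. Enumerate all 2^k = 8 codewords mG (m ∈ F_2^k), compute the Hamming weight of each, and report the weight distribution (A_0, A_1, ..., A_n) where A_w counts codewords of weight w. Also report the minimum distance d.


Weight distribution: A_0 = 1, A_4 = 5, A_6 = 2. Minimum distance d = 4.

Enumerate all 2^3 = 8 messages m ∈ F_2^3.
For each, compute codeword c = mG in F_2^8, then tally its weight.
  m = 000 → c = 00000000, weight = 0.
  m = 100 → c = 00010111, weight = 4.
  m = 010 → c = 01011001, weight = 4.
  m = 110 → c = 01001110, weight = 4.
  m = 001 → c = 11101101, weight = 6.
  m = 101 → c = 11111010, weight = 6.
  m = 011 → c = 10110100, weight = 4.
  m = 111 → c = 10100011, weight = 4.
Tally weights:
  weight 0: 1 codewords.
  weight 4: 5 codewords.
  weight 6: 2 codewords.
Minimum distance d = smallest w > 0 with A_w > 0 = 4.
Sanity: Σ A_w = 8 = 2^3 = 8 ✓.


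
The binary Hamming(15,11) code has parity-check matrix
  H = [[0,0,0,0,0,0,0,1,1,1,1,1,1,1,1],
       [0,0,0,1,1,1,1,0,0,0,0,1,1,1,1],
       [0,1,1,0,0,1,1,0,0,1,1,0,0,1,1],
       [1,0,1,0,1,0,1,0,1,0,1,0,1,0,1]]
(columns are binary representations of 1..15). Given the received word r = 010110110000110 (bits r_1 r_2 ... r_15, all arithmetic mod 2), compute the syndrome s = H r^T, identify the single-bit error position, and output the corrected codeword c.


s = (1, 1, 1, 1)^T, error position = 15, corrected codeword c = 010110110000111

Compute s = H r^T mod 2 one row at a time:
  s_1 = 1 + 0 + 0 + 0 + 0 + 1 + 1 + 0 = 3 ≡ 1 (mod 2).
  s_2 = 1 + 1 + 0 + 1 + 0 + 1 + 1 + 0 = 5 ≡ 1 (mod 2).
  s_3 = 1 + 0 + 0 + 1 + 0 + 0 + 1 + 0 = 3 ≡ 1 (mod 2).
  s_4 = 0 + 0 + 1 + 1 + 0 + 0 + 1 + 0 = 3 ≡ 1 (mod 2).
s = (1, 1, 1, 1)^T — this equals column 15 of H (binary 1111), so error is at position 15.
Correct: flip bit 15 of r = 010110110000110 to get c = 010110110000111.


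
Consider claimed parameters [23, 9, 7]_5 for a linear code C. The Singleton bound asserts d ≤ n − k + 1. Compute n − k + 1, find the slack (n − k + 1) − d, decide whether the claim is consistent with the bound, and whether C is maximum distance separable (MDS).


Singleton RHS = n − k + 1 = 15, slack = 8, bound satisfied, not MDS.

Singleton bound: d ≤ n − k + 1.
Here n = 23, k = 9, so n − k + 1 = 15.
Given d = 7, check d ≤ 15: YES.
Slack = (n − k + 1) − d = 8.
The code is NOT MDS (slack = 8 > 0).
Description: the claimed parameters are [23, 9, 7]_5; such a code would be non-MDS.


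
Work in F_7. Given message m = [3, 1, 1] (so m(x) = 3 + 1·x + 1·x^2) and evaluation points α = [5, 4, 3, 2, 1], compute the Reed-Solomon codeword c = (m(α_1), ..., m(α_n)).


c = [5, 2, 1, 2, 5]

Message polynomial: m(x) = 3 + 1·x + 1·x^2 (mod 7).
For each evaluation point α_i, compute m(α_i) mod 7:
  α_1 = 5: Horner steps 1 → 6 → 5, so m(5) = 5.
  α_2 = 4: Horner steps 1 → 5 → 2, so m(4) = 2.
  α_3 = 3: Horner steps 1 → 4 → 1, so m(3) = 1.
  α_4 = 2: Horner steps 1 → 3 → 2, so m(2) = 2.
  α_5 = 1: Horner steps 1 → 2 → 5, so m(1) = 5.
Codeword c = [5, 2, 1, 2, 5] ∈ F_7^5.


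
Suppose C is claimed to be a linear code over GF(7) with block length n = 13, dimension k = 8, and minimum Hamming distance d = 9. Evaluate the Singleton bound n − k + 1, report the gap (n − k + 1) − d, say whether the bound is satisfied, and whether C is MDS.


Singleton RHS = n − k + 1 = 6, slack = -3, bound violated (no such code; not MDS).

Singleton bound: d ≤ n − k + 1.
Here n = 13, k = 8, so n − k + 1 = 6.
Given d = 9, check d ≤ 6: NO.
Slack = (n − k + 1) − d = -3.
The slack is negative: d = 9 exceeds n − k + 1 = 6 by 3, so the Singleton bound is violated and no linear [13, 8, 9]_7 code can exist. In particular it is not MDS (MDS requires d = n − k + 1 exactly).
Description: the claimed parameters are [13, 8, 9]_7; such a code would be impossible (violates the Singleton bound).
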